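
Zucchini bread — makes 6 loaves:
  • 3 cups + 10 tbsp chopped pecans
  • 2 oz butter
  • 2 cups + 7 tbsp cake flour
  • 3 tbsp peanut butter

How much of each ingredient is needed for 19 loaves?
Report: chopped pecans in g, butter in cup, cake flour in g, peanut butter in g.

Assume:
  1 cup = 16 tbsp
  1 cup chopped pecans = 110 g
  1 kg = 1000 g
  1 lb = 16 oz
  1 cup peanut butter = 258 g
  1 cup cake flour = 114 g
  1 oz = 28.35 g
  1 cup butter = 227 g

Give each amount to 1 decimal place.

chopped pecans: 1262.7 g; butter: 0.8 cup; cake flour: 879.9 g; peanut butter: 153.2 g

Scaling factor: 19/6.
chopped pecans: (3 cup + 10 tbsp = 3.625 cup) × 19/6 × 110 g/cup ≈ 1262.7 g
butter: 2 oz × 19/6 × 28.35 g/oz ÷ 227 g/cup ≈ 0.8 cup
cake flour: (2 cup + 7 tbsp = 2.4375 cup) × 19/6 × 114 g/cup ≈ 879.9 g
peanut butter: 3 tbsp × 19/6 ÷ 16 tbsp/cup × 258 g/cup ≈ 153.2 g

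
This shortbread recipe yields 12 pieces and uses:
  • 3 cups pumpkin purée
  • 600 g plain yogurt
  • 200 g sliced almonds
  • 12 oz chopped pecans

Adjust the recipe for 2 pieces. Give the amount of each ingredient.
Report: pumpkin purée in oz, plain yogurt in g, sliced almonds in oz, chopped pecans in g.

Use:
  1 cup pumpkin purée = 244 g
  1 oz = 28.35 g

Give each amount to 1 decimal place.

Scaling factor: 2/12 = 1/6.
pumpkin purée: 3 cup × 1/6 × 244 g/cup ÷ 28.35 g/oz ≈ 4.3 oz
plain yogurt: 600 g × 1/6 = 100.0 g
sliced almonds: 200 g × 1/6 ÷ 28.35 g/oz ≈ 1.2 oz
chopped pecans: 12 oz × 1/6 × 28.35 g/oz = 56.7 g

pumpkin purée: 4.3 oz; plain yogurt: 100.0 g; sliced almonds: 1.2 oz; chopped pecans: 56.7 g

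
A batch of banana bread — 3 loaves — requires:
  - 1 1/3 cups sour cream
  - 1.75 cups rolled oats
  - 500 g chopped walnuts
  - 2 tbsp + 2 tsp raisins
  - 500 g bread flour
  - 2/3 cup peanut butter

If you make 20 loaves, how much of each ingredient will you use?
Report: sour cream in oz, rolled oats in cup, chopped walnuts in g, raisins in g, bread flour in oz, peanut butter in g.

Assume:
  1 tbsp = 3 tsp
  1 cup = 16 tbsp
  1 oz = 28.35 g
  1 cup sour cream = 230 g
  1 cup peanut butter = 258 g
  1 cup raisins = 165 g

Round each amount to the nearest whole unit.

Scaling factor: 20/3.
sour cream: 4/3 cup × 20/3 × 230 g/cup ÷ 28.35 g/oz ≈ 72 oz
rolled oats: 1.75 cup × 20/3 ≈ 12 cup
chopped walnuts: 500 g × 20/3 ≈ 3333 g
raisins: (2 tbsp + 2 tsp = 8/3 tbsp) × 20/3 ÷ 16 tbsp/cup × 165 g/cup ≈ 183 g
bread flour: 500 g × 20/3 ÷ 28.35 g/oz ≈ 118 oz
peanut butter: 2/3 cup × 20/3 × 258 g/cup ≈ 1147 g

sour cream: 72 oz; rolled oats: 12 cup; chopped walnuts: 3333 g; raisins: 183 g; bread flour: 118 oz; peanut butter: 1147 g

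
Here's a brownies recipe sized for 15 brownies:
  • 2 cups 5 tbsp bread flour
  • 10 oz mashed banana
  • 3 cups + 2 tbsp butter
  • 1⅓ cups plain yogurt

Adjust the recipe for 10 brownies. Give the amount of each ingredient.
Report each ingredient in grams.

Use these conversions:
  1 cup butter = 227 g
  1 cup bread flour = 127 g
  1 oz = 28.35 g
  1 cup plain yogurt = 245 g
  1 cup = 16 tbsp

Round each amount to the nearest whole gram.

Scaling factor: 10/15 = 2/3.
bread flour: (2 cup + 5 tbsp = 2.3125 cup) × 2/3 × 127 g/cup ≈ 196 g
mashed banana: 10 oz × 2/3 × 28.35 g/oz = 189 g
butter: (3 cup + 2 tbsp = 3.125 cup) × 2/3 × 227 g/cup ≈ 473 g
plain yogurt: 4/3 cup × 2/3 × 245 g/cup ≈ 218 g

bread flour: 196 g; mashed banana: 189 g; butter: 473 g; plain yogurt: 218 g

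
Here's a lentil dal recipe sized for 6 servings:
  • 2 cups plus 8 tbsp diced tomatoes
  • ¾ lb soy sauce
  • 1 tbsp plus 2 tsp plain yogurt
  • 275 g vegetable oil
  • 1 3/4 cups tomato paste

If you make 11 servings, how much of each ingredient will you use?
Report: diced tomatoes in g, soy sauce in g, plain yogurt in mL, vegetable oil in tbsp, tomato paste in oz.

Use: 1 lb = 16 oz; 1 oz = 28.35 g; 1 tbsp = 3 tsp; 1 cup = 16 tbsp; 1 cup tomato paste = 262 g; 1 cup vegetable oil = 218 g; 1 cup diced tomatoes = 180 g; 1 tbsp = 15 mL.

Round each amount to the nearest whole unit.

Scaling factor: 11/6.
diced tomatoes: (2 cup + 8 tbsp = 2.5 cup) × 11/6 × 180 g/cup = 825 g
soy sauce: 0.75 lb × 11/6 × 16 oz/lb × 28.35 g/oz ≈ 624 g
plain yogurt: (1 tbsp + 2 tsp = 5/3 tbsp) × 11/6 × 15 mL/tbsp ≈ 46 mL
vegetable oil: 275 g × 11/6 ÷ 218 g/cup × 16 tbsp/cup ≈ 37 tbsp
tomato paste: 1.75 cup × 11/6 × 262 g/cup ÷ 28.35 g/oz ≈ 30 oz

diced tomatoes: 825 g; soy sauce: 624 g; plain yogurt: 46 mL; vegetable oil: 37 tbsp; tomato paste: 30 oz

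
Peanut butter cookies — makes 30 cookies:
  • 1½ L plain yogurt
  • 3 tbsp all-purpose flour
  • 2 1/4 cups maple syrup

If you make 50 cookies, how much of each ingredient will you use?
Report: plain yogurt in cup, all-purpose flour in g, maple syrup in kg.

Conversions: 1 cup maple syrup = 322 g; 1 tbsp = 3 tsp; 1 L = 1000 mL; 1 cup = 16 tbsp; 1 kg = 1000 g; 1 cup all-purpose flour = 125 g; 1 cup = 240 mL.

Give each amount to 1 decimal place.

plain yogurt: 10.4 cup; all-purpose flour: 39.1 g; maple syrup: 1.2 kg

Scaling factor: 50/30 = 5/3.
plain yogurt: 1.5 L × 5/3 × 1000 mL/L ÷ 240 mL/cup ≈ 10.4 cup
all-purpose flour: 3 tbsp × 5/3 ÷ 16 tbsp/cup × 125 g/cup ≈ 39.1 g
maple syrup: 2.25 cup × 5/3 × 322 g/cup ÷ 1000 g/kg ≈ 1.2 kg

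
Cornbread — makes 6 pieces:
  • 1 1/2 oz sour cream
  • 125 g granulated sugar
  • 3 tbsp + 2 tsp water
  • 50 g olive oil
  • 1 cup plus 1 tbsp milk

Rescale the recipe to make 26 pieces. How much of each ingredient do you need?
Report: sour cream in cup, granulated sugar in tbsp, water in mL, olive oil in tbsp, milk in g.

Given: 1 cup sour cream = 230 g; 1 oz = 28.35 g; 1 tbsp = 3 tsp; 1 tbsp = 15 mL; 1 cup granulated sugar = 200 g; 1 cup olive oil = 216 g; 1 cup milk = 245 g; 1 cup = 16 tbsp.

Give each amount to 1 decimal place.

sour cream: 0.8 cup; granulated sugar: 43.3 tbsp; water: 238.3 mL; olive oil: 16.0 tbsp; milk: 1128.0 g

Scaling factor: 26/6 = 13/3.
sour cream: 1.5 oz × 13/3 × 28.35 g/oz ÷ 230 g/cup ≈ 0.8 cup
granulated sugar: 125 g × 13/3 ÷ 200 g/cup × 16 tbsp/cup ≈ 43.3 tbsp
water: (3 tbsp + 2 tsp = 11/3 tbsp) × 13/3 × 15 mL/tbsp ≈ 238.3 mL
olive oil: 50 g × 13/3 ÷ 216 g/cup × 16 tbsp/cup ≈ 16.0 tbsp
milk: (1 cup + 1 tbsp = 1.0625 cup) × 13/3 × 245 g/cup ≈ 1128.0 g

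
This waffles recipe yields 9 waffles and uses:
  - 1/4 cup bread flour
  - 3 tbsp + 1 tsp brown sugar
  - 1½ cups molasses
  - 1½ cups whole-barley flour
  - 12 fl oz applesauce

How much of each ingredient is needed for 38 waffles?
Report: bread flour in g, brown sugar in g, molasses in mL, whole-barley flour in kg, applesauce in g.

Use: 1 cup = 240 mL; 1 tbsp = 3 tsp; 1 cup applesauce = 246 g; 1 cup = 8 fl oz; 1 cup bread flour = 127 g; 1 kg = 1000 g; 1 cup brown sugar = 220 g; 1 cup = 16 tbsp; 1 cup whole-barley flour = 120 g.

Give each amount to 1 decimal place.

bread flour: 134.1 g; brown sugar: 193.5 g; molasses: 1520.0 mL; whole-barley flour: 0.8 kg; applesauce: 1558.0 g

Scaling factor: 38/9.
bread flour: 0.25 cup × 38/9 × 127 g/cup ≈ 134.1 g
brown sugar: (3 tbsp + 1 tsp = 10/3 tbsp) × 38/9 ÷ 16 tbsp/cup × 220 g/cup ≈ 193.5 g
molasses: 1.5 cup × 38/9 × 240 mL/cup = 1520.0 mL
whole-barley flour: 1.5 cup × 38/9 × 120 g/cup ÷ 1000 g/kg ≈ 0.8 kg
applesauce: 12 fl oz × 38/9 ÷ 8 fl oz/cup × 246 g/cup = 1558.0 g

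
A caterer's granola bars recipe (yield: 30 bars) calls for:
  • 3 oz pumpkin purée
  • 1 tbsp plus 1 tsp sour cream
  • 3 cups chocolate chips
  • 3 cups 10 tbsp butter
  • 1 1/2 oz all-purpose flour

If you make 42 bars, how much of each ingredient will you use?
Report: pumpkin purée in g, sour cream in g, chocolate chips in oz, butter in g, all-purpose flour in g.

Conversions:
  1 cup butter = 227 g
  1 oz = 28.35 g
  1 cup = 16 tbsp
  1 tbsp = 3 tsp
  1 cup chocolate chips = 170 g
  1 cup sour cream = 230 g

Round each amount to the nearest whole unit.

Scaling factor: 42/30 = 7/5 = 1.4.
pumpkin purée: 3 oz × 7/5 × 28.35 g/oz ≈ 119 g
sour cream: (1 tbsp + 1 tsp = 4/3 tbsp) × 7/5 ÷ 16 tbsp/cup × 230 g/cup ≈ 27 g
chocolate chips: 3 cup × 7/5 × 170 g/cup ÷ 28.35 g/oz ≈ 25 oz
butter: (3 cup + 10 tbsp = 3.625 cup) × 7/5 × 227 g/cup ≈ 1152 g
all-purpose flour: 1.5 oz × 7/5 × 28.35 g/oz ≈ 60 g

pumpkin purée: 119 g; sour cream: 27 g; chocolate chips: 25 oz; butter: 1152 g; all-purpose flour: 60 g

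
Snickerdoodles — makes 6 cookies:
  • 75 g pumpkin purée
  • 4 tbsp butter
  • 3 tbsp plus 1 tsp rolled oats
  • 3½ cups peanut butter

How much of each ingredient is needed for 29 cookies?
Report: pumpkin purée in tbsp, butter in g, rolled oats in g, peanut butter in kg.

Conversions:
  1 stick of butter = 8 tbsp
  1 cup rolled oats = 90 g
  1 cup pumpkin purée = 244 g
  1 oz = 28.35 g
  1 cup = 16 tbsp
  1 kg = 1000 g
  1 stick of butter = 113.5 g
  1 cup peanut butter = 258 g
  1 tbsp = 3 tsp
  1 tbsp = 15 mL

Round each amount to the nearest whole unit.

pumpkin purée: 24 tbsp; butter: 274 g; rolled oats: 91 g; peanut butter: 4 kg

Scaling factor: 29/6.
pumpkin purée: 75 g × 29/6 ÷ 244 g/cup × 16 tbsp/cup ≈ 24 tbsp
butter: 4 tbsp × 29/6 ÷ 8 tbsp/stick × 113.5 g/stick ≈ 274 g
rolled oats: (3 tbsp + 1 tsp = 10/3 tbsp) × 29/6 ÷ 16 tbsp/cup × 90 g/cup ≈ 91 g
peanut butter: 3.5 cup × 29/6 × 258 g/cup ÷ 1000 g/kg ≈ 4 kg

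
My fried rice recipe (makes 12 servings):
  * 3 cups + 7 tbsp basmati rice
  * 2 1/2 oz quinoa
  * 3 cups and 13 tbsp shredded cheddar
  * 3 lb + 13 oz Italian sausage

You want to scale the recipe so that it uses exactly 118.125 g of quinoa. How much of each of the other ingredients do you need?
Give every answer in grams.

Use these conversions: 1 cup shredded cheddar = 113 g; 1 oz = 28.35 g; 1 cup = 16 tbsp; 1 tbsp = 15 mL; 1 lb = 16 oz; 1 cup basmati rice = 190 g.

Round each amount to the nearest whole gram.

The original recipe has 70.875 g of quinoa, so the scaling factor is 118.125 ÷ 70.875 = 5/3.
basmati rice: (3 cup + 7 tbsp = 3.4375 cup) × 5/3 × 190 g/cup ≈ 1089 g
shredded cheddar: (3 cup + 13 tbsp = 3.8125 cup) × 5/3 × 113 g/cup ≈ 718 g
Italian sausage: (3 lb + 13 oz = 3.8125 lb) × 5/3 × 16 oz/lb × 28.35 g/oz ≈ 2882 g

basmati rice: 1089 g; shredded cheddar: 718 g; Italian sausage: 2882 g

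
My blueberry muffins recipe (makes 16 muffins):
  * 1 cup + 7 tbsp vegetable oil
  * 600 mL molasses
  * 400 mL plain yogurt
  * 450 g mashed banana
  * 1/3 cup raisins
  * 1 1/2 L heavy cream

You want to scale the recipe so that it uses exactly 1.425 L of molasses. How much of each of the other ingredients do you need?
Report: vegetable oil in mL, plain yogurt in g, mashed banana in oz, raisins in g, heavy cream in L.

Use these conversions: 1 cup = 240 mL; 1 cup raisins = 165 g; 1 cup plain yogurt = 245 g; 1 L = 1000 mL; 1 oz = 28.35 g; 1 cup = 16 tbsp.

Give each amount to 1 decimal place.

The original recipe has 0.6 L of molasses, so the scaling factor is 1.425 ÷ 0.6 = 19/8 = 2.375.
vegetable oil: (1 cup + 7 tbsp = 1.4375 cup) × 19/8 × 240 mL/cup ≈ 819.4 mL
plain yogurt: 400 mL × 19/8 ÷ 240 mL/cup × 245 g/cup ≈ 969.8 g
mashed banana: 450 g × 19/8 ÷ 28.35 g/oz ≈ 37.7 oz
raisins: 1/3 cup × 19/8 × 165 g/cup ≈ 130.6 g
heavy cream: 1.5 L × 19/8 ≈ 3.6 L

vegetable oil: 819.4 mL; plain yogurt: 969.8 g; mashed banana: 37.7 oz; raisins: 130.6 g; heavy cream: 3.6 L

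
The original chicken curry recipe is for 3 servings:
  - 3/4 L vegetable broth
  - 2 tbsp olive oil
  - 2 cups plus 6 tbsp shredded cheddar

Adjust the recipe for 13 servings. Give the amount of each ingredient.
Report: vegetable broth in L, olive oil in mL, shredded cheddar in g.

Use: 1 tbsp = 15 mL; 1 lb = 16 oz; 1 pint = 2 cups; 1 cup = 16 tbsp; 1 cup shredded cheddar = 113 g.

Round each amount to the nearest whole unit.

vegetable broth: 3 L; olive oil: 130 mL; shredded cheddar: 1163 g

Scaling factor: 13/3.
vegetable broth: 0.75 L × 13/3 ≈ 3 L
olive oil: 2 tbsp × 13/3 × 15 mL/tbsp = 130 mL
shredded cheddar: (2 cup + 6 tbsp = 2.375 cup) × 13/3 × 113 g/cup ≈ 1163 g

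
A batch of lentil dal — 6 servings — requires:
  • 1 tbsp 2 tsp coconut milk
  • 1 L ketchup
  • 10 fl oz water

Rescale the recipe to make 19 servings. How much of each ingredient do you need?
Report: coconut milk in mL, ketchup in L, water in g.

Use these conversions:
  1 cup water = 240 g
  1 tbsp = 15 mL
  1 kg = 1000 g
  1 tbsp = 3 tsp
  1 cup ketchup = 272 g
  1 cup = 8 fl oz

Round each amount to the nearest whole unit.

Scaling factor: 19/6.
coconut milk: (1 tbsp + 2 tsp = 5/3 tbsp) × 19/6 × 15 mL/tbsp ≈ 79 mL
ketchup: 1 L × 19/6 ≈ 3 L
water: 10 fl oz × 19/6 ÷ 8 fl oz/cup × 240 g/cup = 950 g

coconut milk: 79 mL; ketchup: 3 L; water: 950 g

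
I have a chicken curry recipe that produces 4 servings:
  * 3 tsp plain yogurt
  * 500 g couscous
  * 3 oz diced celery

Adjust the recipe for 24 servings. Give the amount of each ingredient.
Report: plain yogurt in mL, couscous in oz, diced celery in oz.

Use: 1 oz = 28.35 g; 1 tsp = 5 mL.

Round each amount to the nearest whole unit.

Scaling factor: 24/4 = 6.
plain yogurt: 3 tsp × 6 × 5 mL/tsp = 90 mL
couscous: 500 g × 6 ÷ 28.35 g/oz ≈ 106 oz
diced celery: 3 oz × 6 = 18 oz

plain yogurt: 90 mL; couscous: 106 oz; diced celery: 18 oz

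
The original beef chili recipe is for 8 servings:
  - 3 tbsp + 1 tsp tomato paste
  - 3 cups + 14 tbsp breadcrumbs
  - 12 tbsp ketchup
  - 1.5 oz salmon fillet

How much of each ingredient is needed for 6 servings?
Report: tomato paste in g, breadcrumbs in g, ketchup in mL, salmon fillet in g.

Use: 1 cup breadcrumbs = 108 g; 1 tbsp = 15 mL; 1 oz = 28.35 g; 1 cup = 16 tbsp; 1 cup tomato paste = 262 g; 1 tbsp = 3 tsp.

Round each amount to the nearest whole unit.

Scaling factor: 6/8 = 3/4 = 0.75.
tomato paste: (3 tbsp + 1 tsp = 10/3 tbsp) × 3/4 ÷ 16 tbsp/cup × 262 g/cup ≈ 41 g
breadcrumbs: (3 cup + 14 tbsp = 3.875 cup) × 3/4 × 108 g/cup ≈ 314 g
ketchup: 12 tbsp × 3/4 × 15 mL/tbsp = 135 mL
salmon fillet: 1.5 oz × 3/4 × 28.35 g/oz ≈ 32 g

tomato paste: 41 g; breadcrumbs: 314 g; ketchup: 135 mL; salmon fillet: 32 g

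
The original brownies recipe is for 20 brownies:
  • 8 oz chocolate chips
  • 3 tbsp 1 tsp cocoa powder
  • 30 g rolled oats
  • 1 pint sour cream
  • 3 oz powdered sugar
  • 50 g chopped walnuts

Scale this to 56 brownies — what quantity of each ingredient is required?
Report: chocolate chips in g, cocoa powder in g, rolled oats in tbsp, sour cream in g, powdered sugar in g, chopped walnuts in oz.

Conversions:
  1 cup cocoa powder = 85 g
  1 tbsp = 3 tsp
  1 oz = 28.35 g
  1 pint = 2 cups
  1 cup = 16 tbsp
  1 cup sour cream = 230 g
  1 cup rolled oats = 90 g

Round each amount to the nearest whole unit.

chocolate chips: 635 g; cocoa powder: 50 g; rolled oats: 15 tbsp; sour cream: 1288 g; powdered sugar: 238 g; chopped walnuts: 5 oz

Scaling factor: 56/20 = 14/5 = 2.8.
chocolate chips: 8 oz × 14/5 × 28.35 g/oz ≈ 635 g
cocoa powder: (3 tbsp + 1 tsp = 10/3 tbsp) × 14/5 ÷ 16 tbsp/cup × 85 g/cup ≈ 50 g
rolled oats: 30 g × 14/5 ÷ 90 g/cup × 16 tbsp/cup ≈ 15 tbsp
sour cream: 1 pint × 14/5 × 2 cup/pint × 230 g/cup = 1288 g
powdered sugar: 3 oz × 14/5 × 28.35 g/oz ≈ 238 g
chopped walnuts: 50 g × 14/5 ÷ 28.35 g/oz ≈ 5 oz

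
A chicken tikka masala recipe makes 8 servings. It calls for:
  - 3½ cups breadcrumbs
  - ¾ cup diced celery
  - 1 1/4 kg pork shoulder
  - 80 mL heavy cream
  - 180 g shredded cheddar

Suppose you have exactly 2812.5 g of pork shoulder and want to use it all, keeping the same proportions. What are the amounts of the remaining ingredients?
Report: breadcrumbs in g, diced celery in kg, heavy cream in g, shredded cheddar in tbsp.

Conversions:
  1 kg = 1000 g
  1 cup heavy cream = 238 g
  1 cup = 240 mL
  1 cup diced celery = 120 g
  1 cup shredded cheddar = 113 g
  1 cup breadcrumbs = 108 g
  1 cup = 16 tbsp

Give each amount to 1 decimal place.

The original recipe has 1250 g of pork shoulder, so the scaling factor is 2812.5 ÷ 1250 = 9/4 = 2.25.
breadcrumbs: 3.5 cup × 9/4 × 108 g/cup = 850.5 g
diced celery: 0.75 cup × 9/4 × 120 g/cup ÷ 1000 g/kg ≈ 0.2 kg
heavy cream: 80 mL × 9/4 ÷ 240 mL/cup × 238 g/cup = 178.5 g
shredded cheddar: 180 g × 9/4 ÷ 113 g/cup × 16 tbsp/cup ≈ 57.3 tbsp

breadcrumbs: 850.5 g; diced celery: 0.2 kg; heavy cream: 178.5 g; shredded cheddar: 57.3 tbsp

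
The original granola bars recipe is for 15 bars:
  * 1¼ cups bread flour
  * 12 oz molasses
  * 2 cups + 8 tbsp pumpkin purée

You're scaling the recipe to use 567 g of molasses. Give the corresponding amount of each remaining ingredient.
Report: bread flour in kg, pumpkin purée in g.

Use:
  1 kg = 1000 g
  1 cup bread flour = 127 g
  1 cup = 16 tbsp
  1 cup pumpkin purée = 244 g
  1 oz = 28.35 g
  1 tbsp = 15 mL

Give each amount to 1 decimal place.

bread flour: 0.3 kg; pumpkin purée: 1016.7 g

The original recipe has 340.2 g of molasses, so the scaling factor is 567 ÷ 340.2 = 5/3.
bread flour: 1.25 cup × 5/3 × 127 g/cup ÷ 1000 g/kg ≈ 0.3 kg
pumpkin purée: (2 cup + 8 tbsp = 2.5 cup) × 5/3 × 244 g/cup ≈ 1016.7 g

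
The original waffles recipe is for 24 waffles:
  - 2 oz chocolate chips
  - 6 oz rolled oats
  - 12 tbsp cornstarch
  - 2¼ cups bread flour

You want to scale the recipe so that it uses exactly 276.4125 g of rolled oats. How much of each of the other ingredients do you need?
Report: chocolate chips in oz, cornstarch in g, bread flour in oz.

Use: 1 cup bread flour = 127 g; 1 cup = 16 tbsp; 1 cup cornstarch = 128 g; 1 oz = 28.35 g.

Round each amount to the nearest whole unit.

The original recipe has 170.1 g of rolled oats, so the scaling factor is 276.4125 ÷ 170.1 = 13/8 = 1.625.
chocolate chips: 2 oz × 13/8 ≈ 3 oz
cornstarch: 12 tbsp × 13/8 ÷ 16 tbsp/cup × 128 g/cup = 156 g
bread flour: 2.25 cup × 13/8 × 127 g/cup ÷ 28.35 g/oz ≈ 16 oz

chocolate chips: 3 oz; cornstarch: 156 g; bread flour: 16 oz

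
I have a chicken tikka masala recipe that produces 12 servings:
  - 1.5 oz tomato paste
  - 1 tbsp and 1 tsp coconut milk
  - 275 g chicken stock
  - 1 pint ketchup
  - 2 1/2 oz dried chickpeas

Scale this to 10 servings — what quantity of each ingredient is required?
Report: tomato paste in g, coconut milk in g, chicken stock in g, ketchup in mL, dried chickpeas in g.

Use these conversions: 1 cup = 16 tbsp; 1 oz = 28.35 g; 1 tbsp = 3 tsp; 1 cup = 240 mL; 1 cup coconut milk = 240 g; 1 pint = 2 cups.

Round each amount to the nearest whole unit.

Scaling factor: 10/12 = 5/6.
tomato paste: 1.5 oz × 5/6 × 28.35 g/oz ≈ 35 g
coconut milk: (1 tbsp + 1 tsp = 4/3 tbsp) × 5/6 ÷ 16 tbsp/cup × 240 g/cup ≈ 17 g
chicken stock: 275 g × 5/6 ≈ 229 g
ketchup: 1 pint × 5/6 × 2 cup/pint × 240 mL/cup = 400 mL
dried chickpeas: 2.5 oz × 5/6 × 28.35 g/oz ≈ 59 g

tomato paste: 35 g; coconut milk: 17 g; chicken stock: 229 g; ketchup: 400 mL; dried chickpeas: 59 g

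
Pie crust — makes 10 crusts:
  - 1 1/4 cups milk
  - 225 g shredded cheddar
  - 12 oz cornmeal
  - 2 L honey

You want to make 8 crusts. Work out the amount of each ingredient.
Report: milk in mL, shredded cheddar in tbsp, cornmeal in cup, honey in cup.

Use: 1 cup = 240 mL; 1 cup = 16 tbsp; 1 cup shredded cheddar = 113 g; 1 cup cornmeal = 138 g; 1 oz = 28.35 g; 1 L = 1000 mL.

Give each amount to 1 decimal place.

Scaling factor: 8/10 = 4/5 = 0.8.
milk: 1.25 cup × 4/5 × 240 mL/cup = 240.0 mL
shredded cheddar: 225 g × 4/5 ÷ 113 g/cup × 16 tbsp/cup ≈ 25.5 tbsp
cornmeal: 12 oz × 4/5 × 28.35 g/oz ÷ 138 g/cup ≈ 2.0 cup
honey: 2 L × 4/5 × 1000 mL/L ÷ 240 mL/cup ≈ 6.7 cup

milk: 240.0 mL; shredded cheddar: 25.5 tbsp; cornmeal: 2.0 cup; honey: 6.7 cup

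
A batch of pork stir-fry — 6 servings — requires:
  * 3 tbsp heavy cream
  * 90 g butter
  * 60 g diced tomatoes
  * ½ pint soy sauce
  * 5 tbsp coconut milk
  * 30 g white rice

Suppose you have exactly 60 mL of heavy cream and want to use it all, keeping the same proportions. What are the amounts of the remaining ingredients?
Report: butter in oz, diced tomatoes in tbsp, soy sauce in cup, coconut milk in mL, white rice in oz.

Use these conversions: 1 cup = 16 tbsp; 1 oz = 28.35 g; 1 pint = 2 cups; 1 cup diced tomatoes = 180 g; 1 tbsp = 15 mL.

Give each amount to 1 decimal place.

The original recipe has 45 mL of heavy cream, so the scaling factor is 60 ÷ 45 = 4/3.
butter: 90 g × 4/3 ÷ 28.35 g/oz ≈ 4.2 oz
diced tomatoes: 60 g × 4/3 ÷ 180 g/cup × 16 tbsp/cup ≈ 7.1 tbsp
soy sauce: 0.5 pint × 4/3 × 2 cup/pint ≈ 1.3 cup
coconut milk: 5 tbsp × 4/3 × 15 mL/tbsp = 100.0 mL
white rice: 30 g × 4/3 ÷ 28.35 g/oz ≈ 1.4 oz

butter: 4.2 oz; diced tomatoes: 7.1 tbsp; soy sauce: 1.3 cup; coconut milk: 100.0 mL; white rice: 1.4 oz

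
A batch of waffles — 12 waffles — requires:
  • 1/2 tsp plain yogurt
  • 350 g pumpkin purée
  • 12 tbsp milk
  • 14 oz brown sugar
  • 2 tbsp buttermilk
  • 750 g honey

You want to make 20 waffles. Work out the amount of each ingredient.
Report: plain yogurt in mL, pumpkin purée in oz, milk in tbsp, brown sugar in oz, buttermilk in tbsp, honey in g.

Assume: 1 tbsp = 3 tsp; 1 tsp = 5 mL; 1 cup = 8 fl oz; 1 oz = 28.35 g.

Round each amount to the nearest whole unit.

Scaling factor: 20/12 = 5/3.
plain yogurt: 0.5 tsp × 5/3 × 5 mL/tsp ≈ 4 mL
pumpkin purée: 350 g × 5/3 ÷ 28.35 g/oz ≈ 21 oz
milk: 12 tbsp × 5/3 = 20 tbsp
brown sugar: 14 oz × 5/3 ≈ 23 oz
buttermilk: 2 tbsp × 5/3 ≈ 3 tbsp
honey: 750 g × 5/3 = 1250 g

plain yogurt: 4 mL; pumpkin purée: 21 oz; milk: 20 tbsp; brown sugar: 23 oz; buttermilk: 3 tbsp; honey: 1250 g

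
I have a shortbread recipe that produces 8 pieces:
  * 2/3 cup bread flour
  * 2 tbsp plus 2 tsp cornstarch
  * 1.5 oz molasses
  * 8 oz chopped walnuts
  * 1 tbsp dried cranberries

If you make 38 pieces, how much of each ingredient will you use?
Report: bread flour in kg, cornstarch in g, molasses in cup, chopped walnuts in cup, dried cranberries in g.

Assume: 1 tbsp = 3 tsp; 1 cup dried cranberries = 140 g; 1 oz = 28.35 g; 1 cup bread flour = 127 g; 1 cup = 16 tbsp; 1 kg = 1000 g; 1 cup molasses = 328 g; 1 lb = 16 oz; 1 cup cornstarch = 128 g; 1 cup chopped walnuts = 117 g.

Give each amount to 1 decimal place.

Scaling factor: 38/8 = 19/4 = 4.75.
bread flour: 2/3 cup × 19/4 × 127 g/cup ÷ 1000 g/kg ≈ 0.4 kg
cornstarch: (2 tbsp + 2 tsp = 8/3 tbsp) × 19/4 ÷ 16 tbsp/cup × 128 g/cup ≈ 101.3 g
molasses: 1.5 oz × 19/4 × 28.35 g/oz ÷ 328 g/cup ≈ 0.6 cup
chopped walnuts: 8 oz × 19/4 × 28.35 g/oz ÷ 117 g/cup ≈ 9.2 cup
dried cranberries: 1 tbsp × 19/4 ÷ 16 tbsp/cup × 140 g/cup ≈ 41.6 g

bread flour: 0.4 kg; cornstarch: 101.3 g; molasses: 0.6 cup; chopped walnuts: 9.2 cup; dried cranberries: 41.6 g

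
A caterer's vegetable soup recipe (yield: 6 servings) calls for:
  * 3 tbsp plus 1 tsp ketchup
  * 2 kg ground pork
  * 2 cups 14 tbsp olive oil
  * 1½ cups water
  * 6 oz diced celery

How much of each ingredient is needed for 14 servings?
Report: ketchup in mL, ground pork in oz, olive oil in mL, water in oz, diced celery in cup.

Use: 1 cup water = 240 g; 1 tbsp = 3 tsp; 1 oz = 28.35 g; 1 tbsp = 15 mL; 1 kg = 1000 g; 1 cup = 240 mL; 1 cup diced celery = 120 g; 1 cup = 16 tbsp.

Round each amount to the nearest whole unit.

ketchup: 117 mL; ground pork: 165 oz; olive oil: 1610 mL; water: 30 oz; diced celery: 3 cup

Scaling factor: 14/6 = 7/3.
ketchup: (3 tbsp + 1 tsp = 10/3 tbsp) × 7/3 × 15 mL/tbsp ≈ 117 mL
ground pork: 2 kg × 7/3 × 1000 g/kg ÷ 28.35 g/oz ≈ 165 oz
olive oil: (2 cup + 14 tbsp = 2.875 cup) × 7/3 × 240 mL/cup = 1610 mL
water: 1.5 cup × 7/3 × 240 g/cup ÷ 28.35 g/oz ≈ 30 oz
diced celery: 6 oz × 7/3 × 28.35 g/oz ÷ 120 g/cup ≈ 3 cup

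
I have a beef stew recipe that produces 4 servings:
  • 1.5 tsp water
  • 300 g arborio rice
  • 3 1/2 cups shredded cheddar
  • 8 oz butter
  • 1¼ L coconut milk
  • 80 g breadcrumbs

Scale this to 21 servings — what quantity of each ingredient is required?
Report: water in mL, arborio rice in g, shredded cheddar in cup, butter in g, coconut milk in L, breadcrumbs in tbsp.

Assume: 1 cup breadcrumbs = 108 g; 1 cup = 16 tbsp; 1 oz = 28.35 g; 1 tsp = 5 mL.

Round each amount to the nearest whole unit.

water: 39 mL; arborio rice: 1575 g; shredded cheddar: 18 cup; butter: 1191 g; coconut milk: 7 L; breadcrumbs: 62 tbsp

Scaling factor: 21/4 = 5.25.
water: 1.5 tsp × 21/4 × 5 mL/tsp ≈ 39 mL
arborio rice: 300 g × 21/4 = 1575 g
shredded cheddar: 3.5 cup × 21/4 ≈ 18 cup
butter: 8 oz × 21/4 × 28.35 g/oz ≈ 1191 g
coconut milk: 1.25 L × 21/4 ≈ 7 L
breadcrumbs: 80 g × 21/4 ÷ 108 g/cup × 16 tbsp/cup ≈ 62 tbsp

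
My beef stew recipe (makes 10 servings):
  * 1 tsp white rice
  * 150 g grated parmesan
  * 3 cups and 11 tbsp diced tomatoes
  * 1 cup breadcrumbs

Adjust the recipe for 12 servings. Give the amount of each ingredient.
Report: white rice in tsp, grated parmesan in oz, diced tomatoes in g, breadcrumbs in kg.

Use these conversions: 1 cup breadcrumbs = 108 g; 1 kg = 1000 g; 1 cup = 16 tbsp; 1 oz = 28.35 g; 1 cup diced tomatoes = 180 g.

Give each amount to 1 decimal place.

white rice: 1.2 tsp; grated parmesan: 6.3 oz; diced tomatoes: 796.5 g; breadcrumbs: 0.1 kg

Scaling factor: 12/10 = 6/5 = 1.2.
white rice: 1 tsp × 6/5 = 1.2 tsp
grated parmesan: 150 g × 6/5 ÷ 28.35 g/oz ≈ 6.3 oz
diced tomatoes: (3 cup + 11 tbsp = 3.6875 cup) × 6/5 × 180 g/cup = 796.5 g
breadcrumbs: 1 cup × 6/5 × 108 g/cup ÷ 1000 g/kg ≈ 0.1 kg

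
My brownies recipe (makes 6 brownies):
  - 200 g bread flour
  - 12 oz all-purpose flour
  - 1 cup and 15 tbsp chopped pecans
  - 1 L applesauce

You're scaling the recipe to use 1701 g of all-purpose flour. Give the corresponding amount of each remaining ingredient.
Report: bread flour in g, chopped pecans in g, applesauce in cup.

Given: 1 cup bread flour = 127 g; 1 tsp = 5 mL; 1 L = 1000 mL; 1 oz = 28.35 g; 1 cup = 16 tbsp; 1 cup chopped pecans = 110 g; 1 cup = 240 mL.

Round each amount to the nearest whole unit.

The original recipe has 340.2 g of all-purpose flour, so the scaling factor is 1701 ÷ 340.2 = 5.
bread flour: 200 g × 5 = 1000 g
chopped pecans: (1 cup + 15 tbsp = 1.9375 cup) × 5 × 110 g/cup ≈ 1066 g
applesauce: 1 L × 5 × 1000 mL/L ÷ 240 mL/cup ≈ 21 cup

bread flour: 1000 g; chopped pecans: 1066 g; applesauce: 21 cup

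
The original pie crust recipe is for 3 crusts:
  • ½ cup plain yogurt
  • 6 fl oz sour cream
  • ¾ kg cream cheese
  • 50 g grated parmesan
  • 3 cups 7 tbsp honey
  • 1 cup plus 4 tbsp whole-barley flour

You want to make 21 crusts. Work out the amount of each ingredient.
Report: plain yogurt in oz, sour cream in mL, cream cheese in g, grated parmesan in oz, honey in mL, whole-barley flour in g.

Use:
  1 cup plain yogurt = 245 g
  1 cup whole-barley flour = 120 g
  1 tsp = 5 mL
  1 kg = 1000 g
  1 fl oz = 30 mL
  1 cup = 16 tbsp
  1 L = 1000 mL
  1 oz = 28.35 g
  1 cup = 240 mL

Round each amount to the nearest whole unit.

plain yogurt: 30 oz; sour cream: 1260 mL; cream cheese: 5250 g; grated parmesan: 12 oz; honey: 5775 mL; whole-barley flour: 1050 g

Scaling factor: 21/3 = 7.
plain yogurt: 0.5 cup × 7 × 245 g/cup ÷ 28.35 g/oz ≈ 30 oz
sour cream: 6 fl oz × 7 × 30 mL/fl oz = 1260 mL
cream cheese: 0.75 kg × 7 × 1000 g/kg = 5250 g
grated parmesan: 50 g × 7 ÷ 28.35 g/oz ≈ 12 oz
honey: (3 cup + 7 tbsp = 3.4375 cup) × 7 × 240 mL/cup = 5775 mL
whole-barley flour: (1 cup + 4 tbsp = 1.25 cup) × 7 × 120 g/cup = 1050 g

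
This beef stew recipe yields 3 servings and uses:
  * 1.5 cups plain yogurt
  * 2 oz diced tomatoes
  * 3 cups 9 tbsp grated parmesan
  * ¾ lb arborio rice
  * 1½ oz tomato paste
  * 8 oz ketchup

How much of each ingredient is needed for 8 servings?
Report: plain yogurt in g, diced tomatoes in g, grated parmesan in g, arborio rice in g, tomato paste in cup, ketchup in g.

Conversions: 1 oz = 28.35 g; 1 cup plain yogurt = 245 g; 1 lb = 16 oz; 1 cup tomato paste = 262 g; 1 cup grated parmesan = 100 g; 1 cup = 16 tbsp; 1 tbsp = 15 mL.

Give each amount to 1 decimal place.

plain yogurt: 980.0 g; diced tomatoes: 151.2 g; grated parmesan: 950.0 g; arborio rice: 907.2 g; tomato paste: 0.4 cup; ketchup: 604.8 g

Scaling factor: 8/3.
plain yogurt: 1.5 cup × 8/3 × 245 g/cup = 980.0 g
diced tomatoes: 2 oz × 8/3 × 28.35 g/oz = 151.2 g
grated parmesan: (3 cup + 9 tbsp = 3.5625 cup) × 8/3 × 100 g/cup = 950.0 g
arborio rice: 0.75 lb × 8/3 × 16 oz/lb × 28.35 g/oz = 907.2 g
tomato paste: 1.5 oz × 8/3 × 28.35 g/oz ÷ 262 g/cup ≈ 0.4 cup
ketchup: 8 oz × 8/3 × 28.35 g/oz = 604.8 g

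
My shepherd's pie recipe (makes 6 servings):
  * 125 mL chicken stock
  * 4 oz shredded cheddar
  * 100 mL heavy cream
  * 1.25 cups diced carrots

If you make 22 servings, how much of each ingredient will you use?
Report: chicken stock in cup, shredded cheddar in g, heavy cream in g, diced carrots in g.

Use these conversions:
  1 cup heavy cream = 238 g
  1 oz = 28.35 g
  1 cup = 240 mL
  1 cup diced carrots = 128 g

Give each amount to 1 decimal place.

chicken stock: 1.9 cup; shredded cheddar: 415.8 g; heavy cream: 363.6 g; diced carrots: 586.7 g

Scaling factor: 22/6 = 11/3.
chicken stock: 125 mL × 11/3 ÷ 240 mL/cup ≈ 1.9 cup
shredded cheddar: 4 oz × 11/3 × 28.35 g/oz = 415.8 g
heavy cream: 100 mL × 11/3 ÷ 240 mL/cup × 238 g/cup ≈ 363.6 g
diced carrots: 1.25 cup × 11/3 × 128 g/cup ≈ 586.7 g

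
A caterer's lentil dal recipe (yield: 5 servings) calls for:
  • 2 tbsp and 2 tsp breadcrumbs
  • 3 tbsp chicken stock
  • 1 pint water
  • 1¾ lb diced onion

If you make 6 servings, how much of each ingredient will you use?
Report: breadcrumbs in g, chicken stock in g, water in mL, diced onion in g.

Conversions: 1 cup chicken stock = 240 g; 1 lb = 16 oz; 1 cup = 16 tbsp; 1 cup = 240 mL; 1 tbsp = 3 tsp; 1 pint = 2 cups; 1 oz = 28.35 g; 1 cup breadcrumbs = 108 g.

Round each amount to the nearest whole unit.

breadcrumbs: 22 g; chicken stock: 54 g; water: 576 mL; diced onion: 953 g

Scaling factor: 6/5 = 1.2.
breadcrumbs: (2 tbsp + 2 tsp = 8/3 tbsp) × 6/5 ÷ 16 tbsp/cup × 108 g/cup ≈ 22 g
chicken stock: 3 tbsp × 6/5 ÷ 16 tbsp/cup × 240 g/cup = 54 g
water: 1 pint × 6/5 × 2 cup/pint × 240 mL/cup = 576 mL
diced onion: 1.75 lb × 6/5 × 16 oz/lb × 28.35 g/oz ≈ 953 g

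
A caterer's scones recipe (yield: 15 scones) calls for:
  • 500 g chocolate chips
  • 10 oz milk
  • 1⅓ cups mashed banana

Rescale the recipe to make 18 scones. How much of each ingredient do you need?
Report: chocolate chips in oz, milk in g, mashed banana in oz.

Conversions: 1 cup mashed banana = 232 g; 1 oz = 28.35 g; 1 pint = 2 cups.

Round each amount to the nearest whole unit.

Scaling factor: 18/15 = 6/5 = 1.2.
chocolate chips: 500 g × 6/5 ÷ 28.35 g/oz ≈ 21 oz
milk: 10 oz × 6/5 × 28.35 g/oz ≈ 340 g
mashed banana: 4/3 cup × 6/5 × 232 g/cup ÷ 28.35 g/oz ≈ 13 oz

chocolate chips: 21 oz; milk: 340 g; mashed banana: 13 oz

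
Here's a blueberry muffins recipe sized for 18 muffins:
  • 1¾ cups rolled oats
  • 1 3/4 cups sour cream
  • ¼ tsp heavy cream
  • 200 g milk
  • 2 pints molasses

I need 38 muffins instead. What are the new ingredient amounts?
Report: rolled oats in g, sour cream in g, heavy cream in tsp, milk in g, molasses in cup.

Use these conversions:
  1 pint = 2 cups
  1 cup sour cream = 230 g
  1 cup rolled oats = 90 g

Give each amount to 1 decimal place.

rolled oats: 332.5 g; sour cream: 849.7 g; heavy cream: 0.5 tsp; milk: 422.2 g; molasses: 8.4 cup

Scaling factor: 38/18 = 19/9.
rolled oats: 1.75 cup × 19/9 × 90 g/cup = 332.5 g
sour cream: 1.75 cup × 19/9 × 230 g/cup ≈ 849.7 g
heavy cream: 0.25 tsp × 19/9 ≈ 0.5 tsp
milk: 200 g × 19/9 ≈ 422.2 g
molasses: 2 pint × 19/9 × 2 cup/pint ≈ 8.4 cup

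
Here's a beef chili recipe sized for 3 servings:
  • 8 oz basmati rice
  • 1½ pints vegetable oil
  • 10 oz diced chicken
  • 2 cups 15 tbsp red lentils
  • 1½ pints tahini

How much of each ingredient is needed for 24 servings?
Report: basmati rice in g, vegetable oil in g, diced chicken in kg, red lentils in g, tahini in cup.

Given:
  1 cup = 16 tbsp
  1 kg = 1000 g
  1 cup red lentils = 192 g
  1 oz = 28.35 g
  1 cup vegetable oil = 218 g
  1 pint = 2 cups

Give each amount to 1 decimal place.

basmati rice: 1814.4 g; vegetable oil: 5232.0 g; diced chicken: 2.3 kg; red lentils: 4512.0 g; tahini: 24.0 cup

Scaling factor: 24/3 = 8.
basmati rice: 8 oz × 8 × 28.35 g/oz = 1814.4 g
vegetable oil: 1.5 pint × 8 × 2 cup/pint × 218 g/cup = 5232.0 g
diced chicken: 10 oz × 8 × 28.35 g/oz ÷ 1000 g/kg ≈ 2.3 kg
red lentils: (2 cup + 15 tbsp = 2.9375 cup) × 8 × 192 g/cup = 4512.0 g
tahini: 1.5 pint × 8 × 2 cup/pint = 24.0 cup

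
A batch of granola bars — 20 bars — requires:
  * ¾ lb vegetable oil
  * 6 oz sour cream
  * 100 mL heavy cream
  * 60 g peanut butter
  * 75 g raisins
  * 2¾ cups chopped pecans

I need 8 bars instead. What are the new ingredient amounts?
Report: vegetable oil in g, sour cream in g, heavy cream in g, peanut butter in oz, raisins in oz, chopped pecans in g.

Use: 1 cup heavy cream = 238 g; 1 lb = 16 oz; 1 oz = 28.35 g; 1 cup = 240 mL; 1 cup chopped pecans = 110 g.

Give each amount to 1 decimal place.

vegetable oil: 136.1 g; sour cream: 68.0 g; heavy cream: 39.7 g; peanut butter: 0.8 oz; raisins: 1.1 oz; chopped pecans: 121.0 g

Scaling factor: 8/20 = 2/5 = 0.4.
vegetable oil: 0.75 lb × 2/5 × 16 oz/lb × 28.35 g/oz ≈ 136.1 g
sour cream: 6 oz × 2/5 × 28.35 g/oz ≈ 68.0 g
heavy cream: 100 mL × 2/5 ÷ 240 mL/cup × 238 g/cup ≈ 39.7 g
peanut butter: 60 g × 2/5 ÷ 28.35 g/oz ≈ 0.8 oz
raisins: 75 g × 2/5 ÷ 28.35 g/oz ≈ 1.1 oz
chopped pecans: 2.75 cup × 2/5 × 110 g/cup = 121.0 g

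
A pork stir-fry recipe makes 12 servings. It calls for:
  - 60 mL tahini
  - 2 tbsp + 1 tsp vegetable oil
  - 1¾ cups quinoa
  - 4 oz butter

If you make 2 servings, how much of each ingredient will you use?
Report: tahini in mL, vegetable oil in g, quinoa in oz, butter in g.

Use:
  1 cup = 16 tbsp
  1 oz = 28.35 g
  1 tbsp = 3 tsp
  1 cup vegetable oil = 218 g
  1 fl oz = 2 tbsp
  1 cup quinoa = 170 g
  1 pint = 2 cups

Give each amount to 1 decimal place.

tahini: 10.0 mL; vegetable oil: 5.3 g; quinoa: 1.7 oz; butter: 18.9 g

Scaling factor: 2/12 = 1/6.
tahini: 60 mL × 1/6 = 10.0 mL
vegetable oil: (2 tbsp + 1 tsp = 7/3 tbsp) × 1/6 ÷ 16 tbsp/cup × 218 g/cup ≈ 5.3 g
quinoa: 1.75 cup × 1/6 × 170 g/cup ÷ 28.35 g/oz ≈ 1.7 oz
butter: 4 oz × 1/6 × 28.35 g/oz = 18.9 g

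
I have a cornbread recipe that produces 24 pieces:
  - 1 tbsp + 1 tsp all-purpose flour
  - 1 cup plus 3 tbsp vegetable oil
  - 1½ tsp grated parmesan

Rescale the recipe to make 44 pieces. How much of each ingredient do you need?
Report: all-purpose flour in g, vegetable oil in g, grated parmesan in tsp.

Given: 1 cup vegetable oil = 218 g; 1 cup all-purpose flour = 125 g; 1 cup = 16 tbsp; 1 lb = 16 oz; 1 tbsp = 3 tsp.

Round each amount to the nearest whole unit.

all-purpose flour: 19 g; vegetable oil: 475 g; grated parmesan: 3 tsp

Scaling factor: 44/24 = 11/6.
all-purpose flour: (1 tbsp + 1 tsp = 4/3 tbsp) × 11/6 ÷ 16 tbsp/cup × 125 g/cup ≈ 19 g
vegetable oil: (1 cup + 3 tbsp = 1.1875 cup) × 11/6 × 218 g/cup ≈ 475 g
grated parmesan: 1.5 tsp × 11/6 ≈ 3 tsp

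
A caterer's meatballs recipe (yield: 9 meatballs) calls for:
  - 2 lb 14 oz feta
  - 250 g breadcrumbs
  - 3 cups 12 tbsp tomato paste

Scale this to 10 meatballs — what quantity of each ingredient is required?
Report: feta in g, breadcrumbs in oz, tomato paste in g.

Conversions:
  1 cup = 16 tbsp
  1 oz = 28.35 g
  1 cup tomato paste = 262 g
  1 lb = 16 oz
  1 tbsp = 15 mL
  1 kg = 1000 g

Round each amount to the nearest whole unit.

feta: 1449 g; breadcrumbs: 10 oz; tomato paste: 1092 g

Scaling factor: 10/9.
feta: (2 lb + 14 oz = 2.875 lb) × 10/9 × 16 oz/lb × 28.35 g/oz = 1449 g
breadcrumbs: 250 g × 10/9 ÷ 28.35 g/oz ≈ 10 oz
tomato paste: (3 cup + 12 tbsp = 3.75 cup) × 10/9 × 262 g/cup ≈ 1092 g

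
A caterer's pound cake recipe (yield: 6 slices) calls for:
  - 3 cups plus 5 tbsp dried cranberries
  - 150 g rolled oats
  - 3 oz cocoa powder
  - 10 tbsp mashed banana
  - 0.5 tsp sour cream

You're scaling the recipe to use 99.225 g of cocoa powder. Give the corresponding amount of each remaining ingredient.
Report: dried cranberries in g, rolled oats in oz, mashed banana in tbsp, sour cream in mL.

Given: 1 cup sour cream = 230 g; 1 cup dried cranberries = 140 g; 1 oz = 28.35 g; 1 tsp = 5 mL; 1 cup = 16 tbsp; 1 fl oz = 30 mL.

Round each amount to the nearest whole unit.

The original recipe has 85.05 g of cocoa powder, so the scaling factor is 99.225 ÷ 85.05 = 7/6.
dried cranberries: (3 cup + 5 tbsp = 3.3125 cup) × 7/6 × 140 g/cup ≈ 541 g
rolled oats: 150 g × 7/6 ÷ 28.35 g/oz ≈ 6 oz
mashed banana: 10 tbsp × 7/6 ≈ 12 tbsp
sour cream: 0.5 tsp × 7/6 × 5 mL/tsp ≈ 3 mL

dried cranberries: 541 g; rolled oats: 6 oz; mashed banana: 12 tbsp; sour cream: 3 mL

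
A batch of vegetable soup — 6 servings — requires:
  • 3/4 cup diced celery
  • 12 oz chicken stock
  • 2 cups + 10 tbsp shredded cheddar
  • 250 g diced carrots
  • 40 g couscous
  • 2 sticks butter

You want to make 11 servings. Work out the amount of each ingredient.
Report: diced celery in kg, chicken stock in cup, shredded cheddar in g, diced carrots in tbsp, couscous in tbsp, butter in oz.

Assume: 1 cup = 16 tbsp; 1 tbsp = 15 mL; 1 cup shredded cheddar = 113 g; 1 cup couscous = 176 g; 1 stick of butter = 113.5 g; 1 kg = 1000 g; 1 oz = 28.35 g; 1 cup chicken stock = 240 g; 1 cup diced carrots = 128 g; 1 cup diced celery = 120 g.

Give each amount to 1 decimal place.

Scaling factor: 11/6.
diced celery: 0.75 cup × 11/6 × 120 g/cup ÷ 1000 g/kg ≈ 0.2 kg
chicken stock: 12 oz × 11/6 × 28.35 g/oz ÷ 240 g/cup ≈ 2.6 cup
shredded cheddar: (2 cup + 10 tbsp = 2.625 cup) × 11/6 × 113 g/cup ≈ 543.8 g
diced carrots: 250 g × 11/6 ÷ 128 g/cup × 16 tbsp/cup ≈ 57.3 tbsp
couscous: 40 g × 11/6 ÷ 176 g/cup × 16 tbsp/cup ≈ 6.7 tbsp
butter: 2 stick × 11/6 × 113.5 g/stick ÷ 28.35 g/oz ≈ 14.7 oz

diced celery: 0.2 kg; chicken stock: 2.6 cup; shredded cheddar: 543.8 g; diced carrots: 57.3 tbsp; couscous: 6.7 tbsp; butter: 14.7 oz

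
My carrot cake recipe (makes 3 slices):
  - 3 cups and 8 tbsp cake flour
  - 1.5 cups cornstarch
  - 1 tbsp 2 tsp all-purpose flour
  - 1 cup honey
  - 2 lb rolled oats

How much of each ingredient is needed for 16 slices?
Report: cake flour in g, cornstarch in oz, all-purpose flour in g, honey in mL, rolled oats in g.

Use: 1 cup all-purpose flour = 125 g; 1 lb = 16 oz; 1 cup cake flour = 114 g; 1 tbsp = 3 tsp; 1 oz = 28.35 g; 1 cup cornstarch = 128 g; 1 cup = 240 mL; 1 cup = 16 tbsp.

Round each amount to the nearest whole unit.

cake flour: 2128 g; cornstarch: 36 oz; all-purpose flour: 69 g; honey: 1280 mL; rolled oats: 4838 g

Scaling factor: 16/3.
cake flour: (3 cup + 8 tbsp = 3.5 cup) × 16/3 × 114 g/cup = 2128 g
cornstarch: 1.5 cup × 16/3 × 128 g/cup ÷ 28.35 g/oz ≈ 36 oz
all-purpose flour: (1 tbsp + 2 tsp = 5/3 tbsp) × 16/3 ÷ 16 tbsp/cup × 125 g/cup ≈ 69 g
honey: 1 cup × 16/3 × 240 mL/cup = 1280 mL
rolled oats: 2 lb × 16/3 × 16 oz/lb × 28.35 g/oz ≈ 4838 g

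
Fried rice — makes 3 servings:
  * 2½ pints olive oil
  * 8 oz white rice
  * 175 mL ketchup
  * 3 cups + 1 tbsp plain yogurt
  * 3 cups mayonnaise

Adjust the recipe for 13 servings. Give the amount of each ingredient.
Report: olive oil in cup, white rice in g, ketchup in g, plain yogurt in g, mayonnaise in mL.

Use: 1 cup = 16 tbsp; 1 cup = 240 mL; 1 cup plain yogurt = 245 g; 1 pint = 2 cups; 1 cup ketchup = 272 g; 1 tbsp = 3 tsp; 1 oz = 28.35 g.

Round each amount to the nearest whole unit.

olive oil: 22 cup; white rice: 983 g; ketchup: 859 g; plain yogurt: 3251 g; mayonnaise: 3120 mL

Scaling factor: 13/3.
olive oil: 2.5 pint × 13/3 × 2 cup/pint ≈ 22 cup
white rice: 8 oz × 13/3 × 28.35 g/oz ≈ 983 g
ketchup: 175 mL × 13/3 ÷ 240 mL/cup × 272 g/cup ≈ 859 g
plain yogurt: (3 cup + 1 tbsp = 3.0625 cup) × 13/3 × 245 g/cup ≈ 3251 g
mayonnaise: 3 cup × 13/3 × 240 mL/cup = 3120 mL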